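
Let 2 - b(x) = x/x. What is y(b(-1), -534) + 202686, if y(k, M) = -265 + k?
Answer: 202422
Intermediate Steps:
b(x) = 1 (b(x) = 2 - x/x = 2 - 1*1 = 2 - 1 = 1)
y(b(-1), -534) + 202686 = (-265 + 1) + 202686 = -264 + 202686 = 202422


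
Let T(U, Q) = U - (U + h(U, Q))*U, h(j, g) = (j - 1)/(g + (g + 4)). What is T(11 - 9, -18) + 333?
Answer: 5297/16 ≈ 331.06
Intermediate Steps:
h(j, g) = (-1 + j)/(4 + 2*g) (h(j, g) = (-1 + j)/(g + (4 + g)) = (-1 + j)/(4 + 2*g))
T(U, Q) = U - U*(U + (-1 + U)/(2*(2 + Q))) (T(U, Q) = U - (U + (-1 + U)/(2*(2 + Q)))*U = U - U*(U + (-1 + U)/(2*(2 + Q))))
T(11 - 9, -18) + 333 = -(11 - 9)*(-1 + (11 - 9) + 2*(-1 + (11 - 9))*(2 - 18))/(4 + 2*(-18)) + 333 = -1*2*(-1 + 2 + 2*(-1 + 2)*(-16))/(4 - 36) + 333 = -1*2*(-1 + 2 + 2*1*(-16))/(-32) + 333 = -1*2*(-1/32)*(-1 + 2 - 32) + 333 = -1*2*(-1/32)*(-31) + 333 = -31/16 + 333 = 5297/16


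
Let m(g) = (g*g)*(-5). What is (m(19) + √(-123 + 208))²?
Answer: (-1805 + √85)² ≈ 3.2248e+6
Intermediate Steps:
m(g) = -5*g² (m(g) = g²*(-5) = -5*g²)
(m(19) + √(-123 + 208))² = (-5*19² + √(-123 + 208))² = (-5*361 + √85)² = (-1805 + √85)²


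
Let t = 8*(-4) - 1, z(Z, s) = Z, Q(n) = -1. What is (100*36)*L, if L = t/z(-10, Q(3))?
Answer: 11880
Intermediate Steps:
t = -33 (t = -32 - 1 = -33)
L = 33/10 (L = -33/(-10) = -33*(-1/10) = 33/10 ≈ 3.3000)
(100*36)*L = (100*36)*(33/10) = 3600*(33/10) = 11880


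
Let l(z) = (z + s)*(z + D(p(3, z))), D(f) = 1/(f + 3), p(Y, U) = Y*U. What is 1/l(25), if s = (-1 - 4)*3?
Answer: 39/9755 ≈ 0.0039980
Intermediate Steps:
p(Y, U) = U*Y
D(f) = 1/(3 + f)
s = -15 (s = -5*3 = -15)
l(z) = (-15 + z)*(z + 1/(3 + 3*z)) (l(z) = (z - 15)*(z + 1/(3 + z*3)) = (-15 + z)*(z + 1/(3 + 3*z)))
1/l(25) = 1/((-5 + (1/3)*25 + 25*(1 + 25)*(-15 + 25))/(1 + 25)) = 1/((-5 + 25/3 + 25*26*10)/26) = 1/((-5 + 25/3 + 6500)/26) = 1/((1/26)*(19510/3)) = 1/(9755/39) = 39/9755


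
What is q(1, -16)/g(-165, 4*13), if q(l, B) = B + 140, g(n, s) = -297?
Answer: -124/297 ≈ -0.41751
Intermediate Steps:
q(l, B) = 140 + B
q(1, -16)/g(-165, 4*13) = (140 - 16)/(-297) = 124*(-1/297) = -124/297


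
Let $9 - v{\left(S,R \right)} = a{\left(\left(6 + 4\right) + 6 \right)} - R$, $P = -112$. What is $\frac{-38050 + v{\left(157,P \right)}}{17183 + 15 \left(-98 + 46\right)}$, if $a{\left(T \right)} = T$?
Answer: $- \frac{38169}{16403} \approx -2.327$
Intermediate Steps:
$v{\left(S,R \right)} = -7 + R$ ($v{\left(S,R \right)} = 9 - \left(\left(\left(6 + 4\right) + 6\right) - R\right) = 9 - \left(\left(10 + 6\right) - R\right) = 9 - \left(16 - R\right) = 9 + \left(-16 + R\right) = -7 + R$)
$\frac{-38050 + v{\left(157,P \right)}}{17183 + 15 \left(-98 + 46\right)} = \frac{-38050 - 119}{17183 + 15 \left(-98 + 46\right)} = \frac{-38050 - 119}{17183 + 15 \left(-52\right)} = - \frac{38169}{17183 - 780} = - \frac{38169}{16403}$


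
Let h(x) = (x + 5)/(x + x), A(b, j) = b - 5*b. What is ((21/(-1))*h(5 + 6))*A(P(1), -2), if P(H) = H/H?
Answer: 672/11 ≈ 61.091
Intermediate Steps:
P(H) = 1
A(b, j) = -4*b
h(x) = (5 + x)/(2*x) (h(x) = (5 + x)/((2*x)) = (5 + x)*(1/(2*x)) = (5 + x)/(2*x))
((21/(-1))*h(5 + 6))*A(P(1), -2) = ((21/(-1))*((5 + (5 + 6))/(2*(5 + 6))))*(-4*1) = ((21*(-1))*((½)*(5 + 11)/11))*(-4) = -21*16/(2*11)*(-4) = -21*8/11*(-4) = -168/11*(-4) = 672/11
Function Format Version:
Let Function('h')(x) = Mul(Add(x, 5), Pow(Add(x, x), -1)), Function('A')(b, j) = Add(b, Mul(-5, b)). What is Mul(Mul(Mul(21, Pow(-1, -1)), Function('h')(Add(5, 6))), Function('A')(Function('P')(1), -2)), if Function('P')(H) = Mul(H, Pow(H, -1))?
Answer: Rational(672, 11) ≈ 61.091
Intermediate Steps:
Function('P')(H) = 1
Function('A')(b, j) = Mul(-4, b)
Function('h')(x) = Mul(Rational(1, 2), Pow(x, -1), Add(5, x)) (Function('h')(x) = Mul(Add(5, x), Pow(Mul(2, x), -1)) = Mul(Add(5, x), Mul(Rational(1, 2), Pow(x, -1))) = Mul(Rational(1, 2), Pow(x, -1), Add(5, x)))
Mul(Mul(Mul(21, Pow(-1, -1)), Function('h')(Add(5, 6))), Function('A')(Function('P')(1), -2)) = Mul(Mul(Mul(21, Pow(-1, -1)), Mul(Rational(1, 2), Pow(Add(5, 6), -1), Add(5, Add(5, 6)))), Mul(-4, 1)) = Mul(Mul(Mul(21, -1), Mul(Rational(1, 2), Pow(11, -1), Add(5, 11))), -4) = Mul(Mul(-21, Mul(Rational(1, 2), Rational(1, 11), 16)), -4) = Mul(Mul(-21, Rational(8, 11)), -4) = Mul(Rational(-168, 11), -4) = Rational(672, 11)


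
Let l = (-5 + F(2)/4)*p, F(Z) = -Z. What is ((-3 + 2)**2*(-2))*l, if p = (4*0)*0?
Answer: 0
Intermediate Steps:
p = 0 (p = 0*0 = 0)
l = 0 (l = (-5 - 1*2/4)*0 = (-5 - 2*1/4)*0 = (-5 - 1/2)*0 = -11/2*0 = 0)
((-3 + 2)**2*(-2))*l = ((-3 + 2)**2*(-2))*0 = ((-1)**2*(-2))*0 = (1*(-2))*0 = -2*0 = 0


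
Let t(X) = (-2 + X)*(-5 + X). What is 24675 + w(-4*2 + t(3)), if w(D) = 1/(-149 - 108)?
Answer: 6341474/257 ≈ 24675.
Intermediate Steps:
t(X) = (-5 + X)*(-2 + X)
w(D) = -1/257 (w(D) = 1/(-257) = -1/257)
24675 + w(-4*2 + t(3)) = 24675 - 1/257 = 6341474/257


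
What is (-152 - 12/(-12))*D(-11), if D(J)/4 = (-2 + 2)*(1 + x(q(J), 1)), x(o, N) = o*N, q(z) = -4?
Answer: 0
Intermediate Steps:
x(o, N) = N*o
D(J) = 0 (D(J) = 4*((-2 + 2)*(1 + 1*(-4))) = 4*(0*(1 - 4)) = 4*(0*(-3)) = 4*0 = 0)
(-152 - 12/(-12))*D(-11) = (-152 - 12/(-12))*0 = (-152 - 12*(-1/12))*0 = (-152 + 1)*0 = -151*0 = 0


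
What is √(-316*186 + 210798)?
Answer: √152022 ≈ 389.90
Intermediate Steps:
√(-316*186 + 210798) = √(-58776 + 210798) = √152022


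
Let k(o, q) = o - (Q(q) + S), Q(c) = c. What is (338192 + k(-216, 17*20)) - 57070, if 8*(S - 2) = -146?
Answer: 1122329/4 ≈ 2.8058e+5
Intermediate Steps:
S = -65/4 (S = 2 + (⅛)*(-146) = 2 - 73/4 = -65/4 ≈ -16.250)
k(o, q) = 65/4 + o - q (k(o, q) = o - (q - 65/4) = o - (-65/4 + q) = o + (65/4 - q) = 65/4 + o - q)
(338192 + k(-216, 17*20)) - 57070 = (338192 + (65/4 - 216 - 17*20)) - 57070 = (338192 + (65/4 - 216 - 1*340)) - 57070 = (338192 + (65/4 - 216 - 340)) - 57070 = (338192 - 2159/4) - 57070 = 1350609/4 - 57070 = 1122329/4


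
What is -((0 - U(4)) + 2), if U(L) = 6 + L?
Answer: 8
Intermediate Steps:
-((0 - U(4)) + 2) = -((0 - (6 + 4)) + 2) = -((0 - 1*10) + 2) = -((0 - 10) + 2) = -(-10 + 2) = -1*(-8) = 8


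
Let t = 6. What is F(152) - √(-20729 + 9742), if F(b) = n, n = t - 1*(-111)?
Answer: 117 - I*√10987 ≈ 117.0 - 104.82*I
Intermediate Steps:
n = 117 (n = 6 - 1*(-111) = 6 + 111 = 117)
F(b) = 117
F(152) - √(-20729 + 9742) = 117 - √(-20729 + 9742) = 117 - √(-10987) = 117 - I*√10987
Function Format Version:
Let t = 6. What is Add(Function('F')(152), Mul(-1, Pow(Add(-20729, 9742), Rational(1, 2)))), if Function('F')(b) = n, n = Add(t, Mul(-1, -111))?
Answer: Add(117, Mul(-1, I, Pow(10987, Rational(1, 2)))) ≈ Add(117.00, Mul(-104.82, I))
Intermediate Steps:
n = 117 (n = Add(6, Mul(-1, -111)) = Add(6, 111) = 117)
Function('F')(b) = 117
Add(Function('F')(152), Mul(-1, Pow(Add(-20729, 9742), Rational(1, 2)))) = Add(117, Mul(-1, Pow(Add(-20729, 9742), Rational(1, 2)))) = Add(117, Mul(-1, Pow(-10987, Rational(1, 2)))) = Add(117, Mul(-1, Mul(I, Pow(10987, Rational(1, 2))))) = Add(117, Mul(-1, I, Pow(10987, Rational(1, 2))))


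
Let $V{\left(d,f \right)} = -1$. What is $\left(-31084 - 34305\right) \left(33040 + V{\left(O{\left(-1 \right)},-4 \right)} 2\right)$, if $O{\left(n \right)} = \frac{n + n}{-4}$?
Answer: $-2160321782$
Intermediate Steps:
$O{\left(n \right)} = - \frac{n}{2}$ ($O{\left(n \right)} = 2 n \left(- \frac{1}{4}\right) = - \frac{n}{2}$)
$\left(-31084 - 34305\right) \left(33040 + V{\left(O{\left(-1 \right)},-4 \right)} 2\right) = \left(-31084 - 34305\right) \left(33040 - 2\right) = - 65389 \left(33040 - 2\right) = \left(-65389\right) 33038 = -2160321782$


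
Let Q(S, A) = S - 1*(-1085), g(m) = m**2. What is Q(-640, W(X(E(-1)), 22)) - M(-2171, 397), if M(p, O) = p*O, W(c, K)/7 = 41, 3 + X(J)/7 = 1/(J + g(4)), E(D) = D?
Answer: 862332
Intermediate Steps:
X(J) = -21 + 7/(16 + J) (X(J) = -21 + 7/(J + 4**2) = -21 + 7/(J + 16) = -21 + 7/(16 + J))
W(c, K) = 287 (W(c, K) = 7*41 = 287)
Q(S, A) = 1085 + S (Q(S, A) = S + 1085 = 1085 + S)
M(p, O) = O*p
Q(-640, W(X(E(-1)), 22)) - M(-2171, 397) = (1085 - 640) - 397*(-2171) = 445 - 1*(-861887) = 445 + 861887 = 862332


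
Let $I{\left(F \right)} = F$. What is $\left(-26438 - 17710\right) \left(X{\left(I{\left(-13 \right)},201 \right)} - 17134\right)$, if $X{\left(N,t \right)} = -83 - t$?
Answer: $768969864$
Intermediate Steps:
$\left(-26438 - 17710\right) \left(X{\left(I{\left(-13 \right)},201 \right)} - 17134\right) = \left(-26438 - 17710\right) \left(\left(-83 - 201\right) - 17134\right) = - 44148 \left(\left(-83 - 201\right) - 17134\right) = - 44148 \left(-284 - 17134\right) = \left(-44148\right) \left(-17418\right) = 768969864$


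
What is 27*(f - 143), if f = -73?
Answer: -5832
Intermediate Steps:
27*(f - 143) = 27*(-73 - 143) = 27*(-216) = -5832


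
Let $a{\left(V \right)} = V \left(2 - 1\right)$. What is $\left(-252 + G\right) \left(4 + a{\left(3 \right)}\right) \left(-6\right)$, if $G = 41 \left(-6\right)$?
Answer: $20916$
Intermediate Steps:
$a{\left(V \right)} = V$ ($a{\left(V \right)} = V 1 = V$)
$G = -246$
$\left(-252 + G\right) \left(4 + a{\left(3 \right)}\right) \left(-6\right) = \left(-252 - 246\right) \left(4 + 3\right) \left(-6\right) = - 498 \cdot 7 \left(-6\right) = \left(-498\right) \left(-42\right) = 20916$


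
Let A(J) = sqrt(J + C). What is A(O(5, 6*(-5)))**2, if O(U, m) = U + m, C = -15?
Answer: -40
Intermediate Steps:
A(J) = sqrt(-15 + J) (A(J) = sqrt(J - 15) = sqrt(-15 + J))
A(O(5, 6*(-5)))**2 = (sqrt(-15 + (5 + 6*(-5))))**2 = (sqrt(-15 + (5 - 30)))**2 = (sqrt(-15 - 25))**2 = (sqrt(-40))**2 = (2*I*sqrt(10))**2 = -40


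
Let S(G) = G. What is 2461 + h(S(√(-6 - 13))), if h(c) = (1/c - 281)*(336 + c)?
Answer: -91954 - 5675*I*√19/19 ≈ -91954.0 - 1301.9*I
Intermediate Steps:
h(c) = (-281 + 1/c)*(336 + c)
2461 + h(S(√(-6 - 13))) = 2461 + (-94415 - 281*√(-6 - 13) + 336/(√(-6 - 13))) = 2461 + (-94415 - 281*I*√19 + 336/(√(-19))) = 2461 + (-94415 - 281*I*√19 + 336/((I*√19))) = 2461 + (-94415 - 281*I*√19 + 336*(-I*√19/19)) = 2461 + (-94415 - 281*I*√19 - 336*I*√19/19) = 2461 + (-94415 - 5675*I*√19/19) = -91954 - 5675*I*√19/19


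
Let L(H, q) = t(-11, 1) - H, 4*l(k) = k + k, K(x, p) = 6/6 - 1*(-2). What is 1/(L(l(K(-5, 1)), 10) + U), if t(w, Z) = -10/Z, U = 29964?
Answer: 2/59905 ≈ 3.3386e-5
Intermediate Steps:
K(x, p) = 3 (K(x, p) = 6*(⅙) + 2 = 1 + 2 = 3)
l(k) = k/2 (l(k) = (k + k)/4 = (2*k)/4 = k/2)
L(H, q) = -10 - H (L(H, q) = -10/1 - H = -10*1 - H = -10 - H)
1/(L(l(K(-5, 1)), 10) + U) = 1/((-10 - 3/2) + 29964) = 1/(-23/2 + 29964) = 1/(59905/2) = 2/59905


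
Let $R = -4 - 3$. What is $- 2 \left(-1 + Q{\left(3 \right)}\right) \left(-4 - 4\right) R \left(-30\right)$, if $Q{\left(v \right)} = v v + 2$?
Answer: $33600$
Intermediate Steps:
$R = -7$ ($R = -4 - 3 = -7$)
$Q{\left(v \right)} = 2 + v^{2}$ ($Q{\left(v \right)} = v^{2} + 2 = 2 + v^{2}$)
$- 2 \left(-1 + Q{\left(3 \right)}\right) \left(-4 - 4\right) R \left(-30\right) = - 2 \left(-1 + \left(2 + 3^{2}\right)\right) \left(-4 - 4\right) \left(-7\right) \left(-30\right) = - 2 \left(-1 + \left(2 + 9\right)\right) \left(-8\right) \left(-7\right) \left(-30\right) = - 2 \left(-1 + 11\right) \left(-8\right) \left(-7\right) \left(-30\right) = - 2 \cdot 10 \left(-8\right) \left(-7\right) \left(-30\right) = \left(-2\right) \left(-80\right) \left(-7\right) \left(-30\right) = 160 \left(-7\right) \left(-30\right) = \left(-1120\right) \left(-30\right) = 33600$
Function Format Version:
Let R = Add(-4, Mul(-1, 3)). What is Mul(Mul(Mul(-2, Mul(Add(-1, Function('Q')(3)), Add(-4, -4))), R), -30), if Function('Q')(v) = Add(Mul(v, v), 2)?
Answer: 33600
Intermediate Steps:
R = -7 (R = Add(-4, -3) = -7)
Function('Q')(v) = Add(2, Pow(v, 2)) (Function('Q')(v) = Add(Pow(v, 2), 2) = Add(2, Pow(v, 2)))
Mul(Mul(Mul(-2, Mul(Add(-1, Function('Q')(3)), Add(-4, -4))), R), -30) = Mul(Mul(Mul(-2, Mul(Add(-1, Add(2, Pow(3, 2))), Add(-4, -4))), -7), -30) = Mul(Mul(Mul(-2, Mul(Add(-1, Add(2, 9)), -8)), -7), -30) = Mul(Mul(Mul(-2, Mul(Add(-1, 11), -8)), -7), -30) = Mul(Mul(Mul(-2, Mul(10, -8)), -7), -30) = Mul(Mul(Mul(-2, -80), -7), -30) = Mul(Mul(160, -7), -30) = Mul(-1120, -30) = 33600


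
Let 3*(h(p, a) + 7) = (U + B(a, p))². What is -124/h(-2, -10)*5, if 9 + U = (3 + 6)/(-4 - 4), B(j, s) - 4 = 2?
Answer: 7936/17 ≈ 466.82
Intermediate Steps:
B(j, s) = 6 (B(j, s) = 4 + 2 = 6)
U = -81/8 (U = -9 + (3 + 6)/(-4 - 4) = -9 + 9/(-8) = -9 + 9*(-⅛) = -9 - 9/8 = -81/8 ≈ -10.125)
h(p, a) = -85/64 (h(p, a) = -7 + (-81/8 + 6)²/3 = -7 + (-33/8)²/3 = -7 + (⅓)*(1089/64) = -7 + 363/64 = -85/64)
-124/h(-2, -10)*5 = -124/(-85/64)*5 = -124*(-64/85)*5 = (7936/85)*5 = 7936/17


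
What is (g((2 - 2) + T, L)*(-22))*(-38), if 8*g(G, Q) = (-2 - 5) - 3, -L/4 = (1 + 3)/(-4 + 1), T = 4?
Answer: -1045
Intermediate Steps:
L = 16/3 (L = -4*(1 + 3)/(-4 + 1) = -16/(-3) = -16*(-1)/3 = -4*(-4/3) = 16/3 ≈ 5.3333)
g(G, Q) = -5/4 (g(G, Q) = ((-2 - 5) - 3)/8 = (-7 - 3)/8 = (⅛)*(-10) = -5/4)
(g((2 - 2) + T, L)*(-22))*(-38) = -5/4*(-22)*(-38) = (55/2)*(-38) = -1045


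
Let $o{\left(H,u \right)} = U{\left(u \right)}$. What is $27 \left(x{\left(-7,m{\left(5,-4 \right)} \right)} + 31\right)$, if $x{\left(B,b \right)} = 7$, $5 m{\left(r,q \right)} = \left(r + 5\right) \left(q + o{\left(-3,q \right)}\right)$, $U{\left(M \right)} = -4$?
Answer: $1026$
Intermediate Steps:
$o{\left(H,u \right)} = -4$
$m{\left(r,q \right)} = \frac{\left(-4 + q\right) \left(5 + r\right)}{5}$ ($m{\left(r,q \right)} = \frac{\left(r + 5\right) \left(q - 4\right)}{5} = \frac{\left(5 + r\right) \left(-4 + q\right)}{5} = \frac{\left(-4 + q\right) \left(5 + r\right)}{5}$)
$27 \left(x{\left(-7,m{\left(5,-4 \right)} \right)} + 31\right) = 27 \left(7 + 31\right) = 27 \cdot 38 = 1026$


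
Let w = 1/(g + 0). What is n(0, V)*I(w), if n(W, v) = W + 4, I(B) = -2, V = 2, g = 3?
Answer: -8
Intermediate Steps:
w = ⅓ (w = 1/(3 + 0) = 1/3 = ⅓ ≈ 0.33333)
n(W, v) = 4 + W
n(0, V)*I(w) = (4 + 0)*(-2) = 4*(-2) = -8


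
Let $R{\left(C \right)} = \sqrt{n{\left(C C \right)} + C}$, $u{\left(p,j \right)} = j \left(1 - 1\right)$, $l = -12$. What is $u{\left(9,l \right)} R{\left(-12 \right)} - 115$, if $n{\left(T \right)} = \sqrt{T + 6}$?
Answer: $-115$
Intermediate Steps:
$u{\left(p,j \right)} = 0$ ($u{\left(p,j \right)} = j 0 = 0$)
$n{\left(T \right)} = \sqrt{6 + T}$
$R{\left(C \right)} = \sqrt{C + \sqrt{6 + C^{2}}}$ ($R{\left(C \right)} = \sqrt{\sqrt{6 + C C} + C} = \sqrt{\sqrt{6 + C^{2}} + C} = \sqrt{C + \sqrt{6 + C^{2}}}$)
$u{\left(9,l \right)} R{\left(-12 \right)} - 115 = 0 \sqrt{-12 + \sqrt{6 + \left(-12\right)^{2}}} - 115 = 0 \sqrt{-12 + \sqrt{6 + 144}} - 115 = 0 \sqrt{-12 + \sqrt{150}} - 115 = 0 \sqrt{-12 + 5 \sqrt{6}} - 115 = 0 - 115 = -115$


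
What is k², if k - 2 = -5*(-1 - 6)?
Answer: 1369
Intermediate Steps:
k = 37 (k = 2 - 5*(-1 - 6) = 2 - 5*(-7) = 2 + 35 = 37)
k² = 37² = 1369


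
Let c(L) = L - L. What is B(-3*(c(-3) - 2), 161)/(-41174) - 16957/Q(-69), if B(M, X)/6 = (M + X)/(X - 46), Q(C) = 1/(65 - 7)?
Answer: -2328455373031/2367505 ≈ -9.8351e+5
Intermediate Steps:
c(L) = 0
Q(C) = 1/58
B(M, X) = 6*(M + X)/(-46 + X) (B(M, X) = 6*((M + X)/(X - 46)) = 6*((M + X)/(-46 + X)) = 6*(M + X)/(-46 + X))
B(-3*(c(-3) - 2), 161)/(-41174) - 16957/Q(-69) = (6*(-3*(0 - 2) + 161)/(-46 + 161))/(-41174) - 16957/1/58 = (6*(-3*(-2) + 161)/115)*(-1/41174) - 16957*58 = (6*(1/115)*(6 + 161))*(-1/41174) - 983506 = (6*(1/115)*167)*(-1/41174) - 983506 = (1002/115)*(-1/41174) - 983506 = -501/2367505 - 983506 = -2328455373031/2367505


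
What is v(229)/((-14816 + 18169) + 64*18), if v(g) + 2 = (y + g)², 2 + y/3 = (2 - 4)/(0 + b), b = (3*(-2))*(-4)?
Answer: 46697/4240 ≈ 11.013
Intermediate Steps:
b = 24 (b = -6*(-4) = 24)
y = -25/4 (y = -6 + 3*((2 - 4)/(0 + 24)) = -6 + 3*(-2/24) = -6 + 3*(-2*1/24) = -6 + 3*(-1/12) = -6 - ¼ = -25/4 ≈ -6.2500)
v(g) = -2 + (-25/4 + g)²
v(229)/((-14816 + 18169) + 64*18) = (-2 + (25 - 4*229)²/16)/((-14816 + 18169) + 64*18) = (-2 + (25 - 916)²/16)/(3353 + 1152) = (-2 + (1/16)*(-891)²)/4505 = (-2 + (1/16)*793881)*(1/4505) = (-2 + 793881/16)*(1/4505) = (793849/16)*(1/4505) = 46697/4240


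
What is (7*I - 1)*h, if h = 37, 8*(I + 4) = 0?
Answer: -1073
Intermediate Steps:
I = -4 (I = -4 + (1/8)*0 = -4 + 0 = -4)
(7*I - 1)*h = (7*(-4) - 1)*37 = (-28 - 1)*37 = -29*37 = -1073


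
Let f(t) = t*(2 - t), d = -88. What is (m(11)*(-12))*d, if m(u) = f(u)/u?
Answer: -9504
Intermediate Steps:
m(u) = 2 - u (m(u) = (u*(2 - u))/u = 2 - u)
(m(11)*(-12))*d = ((2 - 1*11)*(-12))*(-88) = ((2 - 11)*(-12))*(-88) = -9*(-12)*(-88) = 108*(-88) = -9504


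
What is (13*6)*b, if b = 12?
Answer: 936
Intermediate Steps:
(13*6)*b = (13*6)*12 = 78*12 = 936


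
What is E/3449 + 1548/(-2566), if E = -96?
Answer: -2792694/4425067 ≈ -0.63111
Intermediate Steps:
E/3449 + 1548/(-2566) = -96/3449 + 1548/(-2566) = -96*1/3449 + 1548*(-1/2566) = -96/3449 - 774/1283 = -2792694/4425067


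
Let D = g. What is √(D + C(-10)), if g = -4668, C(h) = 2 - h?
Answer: 4*I*√291 ≈ 68.235*I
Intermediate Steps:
D = -4668
√(D + C(-10)) = √(-4668 + (2 - 1*(-10))) = √(-4668 + (2 + 10)) = √(-4668 + 12) = √(-4656) = 4*I*√291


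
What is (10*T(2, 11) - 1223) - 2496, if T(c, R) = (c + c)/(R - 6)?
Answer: -3711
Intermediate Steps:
T(c, R) = 2*c/(-6 + R) (T(c, R) = (2*c)/(-6 + R) = 2*c/(-6 + R))
(10*T(2, 11) - 1223) - 2496 = (10*(2*2/(-6 + 11)) - 1223) - 2496 = (10*(2*2/5) - 1223) - 2496 = (10*(2*2*(⅕)) - 1223) - 2496 = (10*(⅘) - 1223) - 2496 = (8 - 1223) - 2496 = -1215 - 2496 = -3711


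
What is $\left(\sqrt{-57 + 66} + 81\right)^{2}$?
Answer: $7056$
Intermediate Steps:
$\left(\sqrt{-57 + 66} + 81\right)^{2} = \left(\sqrt{9} + 81\right)^{2} = \left(3 + 81\right)^{2} = 84^{2} = 7056$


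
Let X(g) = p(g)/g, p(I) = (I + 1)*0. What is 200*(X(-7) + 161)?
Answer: 32200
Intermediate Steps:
p(I) = 0 (p(I) = (1 + I)*0 = 0)
X(g) = 0 (X(g) = 0/g = 0)
200*(X(-7) + 161) = 200*(0 + 161) = 200*161 = 32200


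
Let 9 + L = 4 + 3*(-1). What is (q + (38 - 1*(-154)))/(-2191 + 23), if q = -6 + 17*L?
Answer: -25/1084 ≈ -0.023063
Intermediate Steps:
L = -8 (L = -9 + (4 + 3*(-1)) = -9 + (4 - 3) = -9 + 1 = -8)
q = -142 (q = -6 + 17*(-8) = -6 - 136 = -142)
(q + (38 - 1*(-154)))/(-2191 + 23) = (-142 + (38 - 1*(-154)))/(-2191 + 23) = (-142 + (38 + 154))/(-2168) = (-142 + 192)*(-1/2168) = 50*(-1/2168) = -25/1084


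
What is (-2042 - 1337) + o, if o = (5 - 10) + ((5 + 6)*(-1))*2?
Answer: -3406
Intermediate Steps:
o = -27 (o = -5 + (11*(-1))*2 = -5 - 11*2 = -5 - 22 = -27)
(-2042 - 1337) + o = (-2042 - 1337) - 27 = -3379 - 27 = -3406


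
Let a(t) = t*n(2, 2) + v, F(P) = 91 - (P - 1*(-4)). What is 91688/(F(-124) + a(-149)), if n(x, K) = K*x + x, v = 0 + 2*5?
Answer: -91688/673 ≈ -136.24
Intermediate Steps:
v = 10 (v = 0 + 10 = 10)
n(x, K) = x + K*x
F(P) = 87 - P (F(P) = 91 - (P + 4) = 91 - (4 + P) = 91 + (-4 - P) = 87 - P)
a(t) = 10 + 6*t (a(t) = t*(2*(1 + 2)) + 10 = t*(2*3) + 10 = t*6 + 10 = 6*t + 10 = 10 + 6*t)
91688/(F(-124) + a(-149)) = 91688/((87 - 1*(-124)) + (10 + 6*(-149))) = 91688/((87 + 124) + (10 - 894)) = 91688/(211 - 884) = 91688/(-673) = 91688*(-1/673) = -91688/673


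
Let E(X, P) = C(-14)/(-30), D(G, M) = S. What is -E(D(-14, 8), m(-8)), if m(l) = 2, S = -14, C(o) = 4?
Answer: 2/15 ≈ 0.13333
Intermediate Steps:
D(G, M) = -14
E(X, P) = -2/15 (E(X, P) = 4/(-30) = 4*(-1/30) = -2/15)
-E(D(-14, 8), m(-8)) = -1*(-2/15) = 2/15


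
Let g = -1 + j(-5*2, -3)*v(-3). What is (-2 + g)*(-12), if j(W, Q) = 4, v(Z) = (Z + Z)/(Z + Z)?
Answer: -12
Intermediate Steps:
v(Z) = 1 (v(Z) = (2*Z)/((2*Z)) = (2*Z)*(1/(2*Z)) = 1)
g = 3 (g = -1 + 4*1 = -1 + 4 = 3)
(-2 + g)*(-12) = (-2 + 3)*(-12) = 1*(-12) = -12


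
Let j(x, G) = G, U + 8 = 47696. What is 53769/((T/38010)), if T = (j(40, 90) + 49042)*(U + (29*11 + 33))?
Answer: 204375969/236030128 ≈ 0.86589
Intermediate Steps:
U = 47688 (U = -8 + 47696 = 47688)
T = 2360301280 (T = (90 + 49042)*(47688 + (29*11 + 33)) = 49132*(47688 + (319 + 33)) = 49132*(47688 + 352) = 49132*48040 = 2360301280)
53769/((T/38010)) = 53769/((2360301280/38010)) = 53769/((2360301280*(1/38010))) = 53769/(236030128/3801) = 53769*(3801/236030128) = 204375969/236030128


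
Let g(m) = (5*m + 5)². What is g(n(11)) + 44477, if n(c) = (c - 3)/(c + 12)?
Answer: 23552358/529 ≈ 44522.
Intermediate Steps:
n(c) = (-3 + c)/(12 + c)
g(m) = (5 + 5*m)²
g(n(11)) + 44477 = 25*(1 + (-3 + 11)/(12 + 11))² + 44477 = 25*(1 + 8/23)² + 44477 = 25*(31/23)² + 44477 = 25*(961/529) + 44477 = 24025/529 + 44477 = 23552358/529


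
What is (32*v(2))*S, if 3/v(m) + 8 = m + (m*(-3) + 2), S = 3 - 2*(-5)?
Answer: -624/5 ≈ -124.80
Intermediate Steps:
S = 13 (S = 3 + 10 = 13)
v(m) = 3/(-6 - 2*m) (v(m) = 3/(-8 + (m + (m*(-3) + 2))) = 3/(-8 + (m + (-3*m + 2))) = 3/(-8 + (m + (2 - 3*m))) = 3/(-8 + (2 - 2*m)) = 3/(-6 - 2*m))
(32*v(2))*S = (32*(-3/(6 + 2*2)))*13 = (32*(-3/(6 + 4)))*13 = (32*(-3/10))*13 = -48/5*13 = -624/5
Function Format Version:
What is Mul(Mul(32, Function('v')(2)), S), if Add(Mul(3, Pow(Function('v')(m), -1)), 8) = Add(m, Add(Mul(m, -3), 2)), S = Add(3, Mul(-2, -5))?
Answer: Rational(-624, 5) ≈ -124.80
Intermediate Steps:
S = 13 (S = Add(3, 10) = 13)
Function('v')(m) = Mul(3, Pow(Add(-6, Mul(-2, m)), -1)) (Function('v')(m) = Mul(3, Pow(Add(-8, Add(m, Add(Mul(m, -3), 2))), -1)) = Mul(3, Pow(Add(-8, Add(m, Add(Mul(-3, m), 2))), -1)) = Mul(3, Pow(Add(-8, Add(m, Add(2, Mul(-3, m)))), -1)) = Mul(3, Pow(Add(-8, Add(2, Mul(-2, m))), -1)) = Mul(3, Pow(Add(-6, Mul(-2, m)), -1)))
Mul(Mul(32, Function('v')(2)), S) = Mul(Mul(32, Mul(-3, Pow(Add(6, Mul(2, 2)), -1))), 13) = Mul(Mul(32, Mul(-3, Pow(Add(6, 4), -1))), 13) = Mul(Mul(32, Mul(-3, Pow(10, -1))), 13) = Mul(Mul(32, Mul(-3, Rational(1, 10))), 13) = Mul(Mul(32, Rational(-3, 10)), 13) = Mul(Rational(-48, 5), 13) = Rational(-624, 5)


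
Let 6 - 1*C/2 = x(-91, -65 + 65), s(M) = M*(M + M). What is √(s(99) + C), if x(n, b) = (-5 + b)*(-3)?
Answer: 24*√34 ≈ 139.94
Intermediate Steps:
s(M) = 2*M² (s(M) = M*(2*M) = 2*M²)
x(n, b) = 15 - 3*b
C = -18 (C = 12 - 2*(15 - 3*(-65 + 65)) = 12 - 2*(15 - 3*0) = 12 - 2*(15 + 0) = 12 - 2*15 = 12 - 30 = -18)
√(s(99) + C) = √(2*99² - 18) = √(2*9801 - 18) = √(19602 - 18) = √19584 = 24*√34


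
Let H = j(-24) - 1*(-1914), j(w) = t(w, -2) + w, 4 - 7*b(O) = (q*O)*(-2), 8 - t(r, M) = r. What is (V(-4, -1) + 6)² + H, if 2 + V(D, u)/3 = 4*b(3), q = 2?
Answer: 131042/49 ≈ 2674.3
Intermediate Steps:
t(r, M) = 8 - r
b(O) = 4/7 + 4*O/7 (b(O) = 4/7 - 2*O*(-2)/7 = 4/7 - (-4)*O/7 = 4/7 + 4*O/7)
j(w) = 8 (j(w) = (8 - w) + w = 8)
V(D, u) = 150/7 (V(D, u) = -6 + 3*(4*(4/7 + (4/7)*3)) = -6 + 3*(4*(4/7 + 12/7)) = -6 + 3*(4*(16/7)) = -6 + 3*(64/7) = -6 + 192/7 = 150/7)
H = 1922 (H = 8 - 1*(-1914) = 8 + 1914 = 1922)
(V(-4, -1) + 6)² + H = (150/7 + 6)² + 1922 = (192/7)² + 1922 = 36864/49 + 1922 = 131042/49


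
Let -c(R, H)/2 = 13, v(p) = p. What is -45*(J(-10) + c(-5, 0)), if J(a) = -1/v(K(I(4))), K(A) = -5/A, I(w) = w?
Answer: 1134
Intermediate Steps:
c(R, H) = -26 (c(R, H) = -2*13 = -26)
J(a) = ⅘ (J(a) = -1/((-5/4)) = -1/((-5*¼)) = -1/(-5/4) = -1*(-⅘) = ⅘)
-45*(J(-10) + c(-5, 0)) = -45*(⅘ - 26) = -45*(-126/5) = 1134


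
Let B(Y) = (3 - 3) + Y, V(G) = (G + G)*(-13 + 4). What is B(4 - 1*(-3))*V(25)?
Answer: -3150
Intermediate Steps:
V(G) = -18*G (V(G) = (2*G)*(-9) = -18*G)
B(Y) = Y (B(Y) = 0 + Y = Y)
B(4 - 1*(-3))*V(25) = (4 - 1*(-3))*(-18*25) = (4 + 3)*(-450) = 7*(-450) = -3150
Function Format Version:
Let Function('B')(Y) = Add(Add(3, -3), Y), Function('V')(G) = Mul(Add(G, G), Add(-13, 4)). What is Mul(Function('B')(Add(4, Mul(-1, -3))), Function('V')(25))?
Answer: -3150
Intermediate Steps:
Function('V')(G) = Mul(-18, G) (Function('V')(G) = Mul(Mul(2, G), -9) = Mul(-18, G))
Function('B')(Y) = Y (Function('B')(Y) = Add(0, Y) = Y)
Mul(Function('B')(Add(4, Mul(-1, -3))), Function('V')(25)) = Mul(Add(4, Mul(-1, -3)), Mul(-18, 25)) = Mul(Add(4, 3), -450) = Mul(7, -450) = -3150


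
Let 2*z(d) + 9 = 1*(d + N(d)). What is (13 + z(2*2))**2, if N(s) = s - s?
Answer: 441/4 ≈ 110.25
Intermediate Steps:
N(s) = 0
z(d) = -9/2 + d/2 (z(d) = -9/2 + (1*(d + 0))/2 = -9/2 + (1*d)/2 = -9/2 + d/2)
(13 + z(2*2))**2 = (13 + (-9/2 + (2*2)/2))**2 = (13 + (-9/2 + (1/2)*4))**2 = (13 + (-9/2 + 2))**2 = (13 - 5/2)**2 = (21/2)**2 = 441/4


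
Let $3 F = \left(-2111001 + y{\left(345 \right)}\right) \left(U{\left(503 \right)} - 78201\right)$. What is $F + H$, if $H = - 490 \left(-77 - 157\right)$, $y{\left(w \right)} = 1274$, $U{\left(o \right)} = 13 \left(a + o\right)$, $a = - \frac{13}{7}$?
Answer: $\frac{1058669745641}{21} \approx 5.0413 \cdot 10^{10}$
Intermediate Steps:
$a = - \frac{13}{7}$ ($a = \left(-13\right) \frac{1}{7} = - \frac{13}{7} \approx -1.8571$)
$U{\left(o \right)} = - \frac{169}{7} + 13 o$ ($U{\left(o \right)} = 13 \left(- \frac{13}{7} + o\right) = - \frac{169}{7} + 13 o$)
$F = \frac{1058667337781}{21}$ ($F = \frac{\left(-2111001 + 1274\right) \left(\left(- \frac{169}{7} + 13 \cdot 503\right) - 78201\right)}{3} = \frac{\left(-2109727\right) \left(\left(- \frac{169}{7} + 6539\right) - 78201\right)}{3} = \frac{\left(-2109727\right) \left(\frac{45604}{7} - 78201\right)}{3} = \frac{\left(-2109727\right) \left(- \frac{501803}{7}\right)}{3} = \frac{1}{3} \cdot \frac{1058667337781}{7} = \frac{1058667337781}{21} \approx 5.0413 \cdot 10^{10}$)
$H = 114660$ ($H = \left(-490\right) \left(-234\right) = 114660$)
$F + H = \frac{1058667337781}{21} + 114660 = \frac{1058669745641}{21}$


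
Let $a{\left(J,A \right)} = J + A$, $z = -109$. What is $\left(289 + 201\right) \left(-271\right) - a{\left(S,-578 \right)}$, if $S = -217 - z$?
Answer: $-132104$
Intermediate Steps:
$S = -108$ ($S = -217 - -109 = -217 + 109 = -108$)
$a{\left(J,A \right)} = A + J$
$\left(289 + 201\right) \left(-271\right) - a{\left(S,-578 \right)} = \left(289 + 201\right) \left(-271\right) - \left(-578 - 108\right) = 490 \left(-271\right) - -686 = -132790 + 686 = -132104$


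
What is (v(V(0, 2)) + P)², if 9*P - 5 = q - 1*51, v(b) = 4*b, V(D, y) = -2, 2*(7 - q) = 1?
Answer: 49729/324 ≈ 153.48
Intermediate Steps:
q = 13/2 (q = 7 - ½*1 = 7 - ½ = 13/2 ≈ 6.5000)
P = -79/18 (P = 5/9 + (13/2 - 1*51)/9 = 5/9 + (13/2 - 51)/9 = 5/9 + (⅑)*(-89/2) = 5/9 - 89/18 = -79/18 ≈ -4.3889)
(v(V(0, 2)) + P)² = (4*(-2) - 79/18)² = (-8 - 79/18)² = (-223/18)² = 49729/324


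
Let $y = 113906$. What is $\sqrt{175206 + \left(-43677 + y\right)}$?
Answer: $\sqrt{245435} \approx 495.41$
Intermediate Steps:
$\sqrt{175206 + \left(-43677 + y\right)} = \sqrt{175206 + \left(-43677 + 113906\right)} = \sqrt{175206 + 70229} = \sqrt{245435}$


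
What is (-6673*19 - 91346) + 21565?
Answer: -196568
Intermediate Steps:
(-6673*19 - 91346) + 21565 = (-126787 - 91346) + 21565 = -218133 + 21565 = -196568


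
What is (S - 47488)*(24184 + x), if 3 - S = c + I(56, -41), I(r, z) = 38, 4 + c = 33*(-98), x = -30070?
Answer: 260661510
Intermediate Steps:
c = -3238 (c = -4 + 33*(-98) = -4 - 3234 = -3238)
S = 3203 (S = 3 - (-3238 + 38) = 3 - 1*(-3200) = 3 + 3200 = 3203)
(S - 47488)*(24184 + x) = (3203 - 47488)*(24184 - 30070) = -44285*(-5886) = 260661510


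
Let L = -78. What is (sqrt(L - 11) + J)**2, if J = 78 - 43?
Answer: (35 + I*sqrt(89))**2 ≈ 1136.0 + 660.38*I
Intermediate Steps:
J = 35
(sqrt(L - 11) + J)**2 = (sqrt(-78 - 11) + 35)**2 = (sqrt(-89) + 35)**2 = (I*sqrt(89) + 35)**2 = (35 + I*sqrt(89))**2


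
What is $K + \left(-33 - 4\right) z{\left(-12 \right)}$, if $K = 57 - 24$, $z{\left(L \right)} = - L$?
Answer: $-411$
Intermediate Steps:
$K = 33$
$K + \left(-33 - 4\right) z{\left(-12 \right)} = 33 + \left(-33 - 4\right) \left(\left(-1\right) \left(-12\right)\right) = 33 + \left(-33 - 4\right) 12 = 33 - 444 = -411$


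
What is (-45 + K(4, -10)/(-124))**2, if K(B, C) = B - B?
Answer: 2025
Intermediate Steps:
K(B, C) = 0
(-45 + K(4, -10)/(-124))**2 = (-45 + 0/(-124))**2 = (-45 + 0*(-1/124))**2 = (-45 + 0)**2 = (-45)**2 = 2025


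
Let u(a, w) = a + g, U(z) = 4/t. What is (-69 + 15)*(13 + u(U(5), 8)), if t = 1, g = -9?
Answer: -432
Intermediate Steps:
U(z) = 4 (U(z) = 4/1 = 4*1 = 4)
u(a, w) = -9 + a (u(a, w) = a - 9 = -9 + a)
(-69 + 15)*(13 + u(U(5), 8)) = (-69 + 15)*(13 + (-9 + 4)) = -54*(13 - 5) = -54*8 = -432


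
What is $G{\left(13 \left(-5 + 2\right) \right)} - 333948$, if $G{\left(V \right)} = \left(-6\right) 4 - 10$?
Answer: $-333982$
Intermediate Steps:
$G{\left(V \right)} = -34$ ($G{\left(V \right)} = -24 - 10 = -34$)
$G{\left(13 \left(-5 + 2\right) \right)} - 333948 = -34 - 333948 = -333982$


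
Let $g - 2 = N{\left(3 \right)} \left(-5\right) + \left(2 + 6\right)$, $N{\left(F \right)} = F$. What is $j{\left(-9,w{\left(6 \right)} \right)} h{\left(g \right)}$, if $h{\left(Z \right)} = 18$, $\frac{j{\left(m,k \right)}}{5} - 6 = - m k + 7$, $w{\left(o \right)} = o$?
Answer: $6030$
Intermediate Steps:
$j{\left(m,k \right)} = 65 - 5 k m$ ($j{\left(m,k \right)} = 30 + 5 \left(- m k + 7\right) = 30 + 5 \left(- k m + 7\right) = 30 + 5 \left(7 - k m\right) = 30 - \left(-35 + 5 k m\right) = 65 - 5 k m$)
$g = -5$ ($g = 2 + \left(3 \left(-5\right) + \left(2 + 6\right)\right) = 2 + \left(-15 + 8\right) = 2 - 7 = -5$)
$j{\left(-9,w{\left(6 \right)} \right)} h{\left(g \right)} = \left(65 - 30 \left(-9\right)\right) 18 = \left(65 + 270\right) 18 = 335 \cdot 18 = 6030$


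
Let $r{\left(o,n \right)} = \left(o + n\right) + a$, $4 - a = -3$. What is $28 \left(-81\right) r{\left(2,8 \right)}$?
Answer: $-38556$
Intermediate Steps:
$a = 7$ ($a = 4 - -3 = 4 + 3 = 7$)
$r{\left(o,n \right)} = 7 + n + o$ ($r{\left(o,n \right)} = \left(o + n\right) + 7 = \left(n + o\right) + 7 = 7 + n + o$)
$28 \left(-81\right) r{\left(2,8 \right)} = 28 \left(-81\right) \left(7 + 8 + 2\right) = \left(-2268\right) 17 = -38556$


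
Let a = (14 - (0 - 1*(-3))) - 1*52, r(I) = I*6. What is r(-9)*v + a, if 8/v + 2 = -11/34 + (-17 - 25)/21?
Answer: 2887/49 ≈ 58.918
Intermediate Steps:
v = -272/147 (v = 8/(-2 + (-11/34 + (-17 - 25)/21)) = 8/(-2 + (-11*1/34 - 42*1/21)) = 8/(-2 + (-11/34 - 2)) = 8/(-2 - 79/34) = 8/(-147/34) = 8*(-34/147) = -272/147 ≈ -1.8503)
r(I) = 6*I
a = -41 (a = (14 - (0 + 3)) - 52 = (14 - 1*3) - 52 = (14 - 3) - 52 = 11 - 52 = -41)
r(-9)*v + a = (6*(-9))*(-272/147) - 41 = -54*(-272/147) - 41 = 4896/49 - 41 = 2887/49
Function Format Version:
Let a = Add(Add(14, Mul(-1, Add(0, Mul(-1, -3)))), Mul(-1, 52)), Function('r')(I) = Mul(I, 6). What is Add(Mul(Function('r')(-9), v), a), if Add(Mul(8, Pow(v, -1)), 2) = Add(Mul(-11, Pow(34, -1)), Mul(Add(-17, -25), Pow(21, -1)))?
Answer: Rational(2887, 49) ≈ 58.918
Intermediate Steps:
v = Rational(-272, 147) (v = Mul(8, Pow(Add(-2, Add(Mul(-11, Pow(34, -1)), Mul(Add(-17, -25), Pow(21, -1)))), -1)) = Mul(8, Pow(Add(-2, Add(Mul(-11, Rational(1, 34)), Mul(-42, Rational(1, 21)))), -1)) = Mul(8, Pow(Add(-2, Add(Rational(-11, 34), -2)), -1)) = Mul(8, Pow(Add(-2, Rational(-79, 34)), -1)) = Mul(8, Pow(Rational(-147, 34), -1)) = Mul(8, Rational(-34, 147)) = Rational(-272, 147) ≈ -1.8503)
Function('r')(I) = Mul(6, I)
a = -41 (a = Add(Add(14, Mul(-1, Add(0, 3))), -52) = Add(Add(14, Mul(-1, 3)), -52) = Add(Add(14, -3), -52) = Add(11, -52) = -41)
Add(Mul(Function('r')(-9), v), a) = Add(Mul(Mul(6, -9), Rational(-272, 147)), -41) = Add(Mul(-54, Rational(-272, 147)), -41) = Add(Rational(4896, 49), -41) = Rational(2887, 49)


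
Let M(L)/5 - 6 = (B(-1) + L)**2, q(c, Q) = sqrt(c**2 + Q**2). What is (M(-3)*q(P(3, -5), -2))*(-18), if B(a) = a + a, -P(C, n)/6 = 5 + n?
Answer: -5580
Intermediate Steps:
P(C, n) = -30 - 6*n (P(C, n) = -6*(5 + n) = -30 - 6*n)
q(c, Q) = sqrt(Q**2 + c**2)
B(a) = 2*a
M(L) = 30 + 5*(-2 + L)**2 (M(L) = 30 + 5*(2*(-1) + L)**2 = 30 + 5*(-2 + L)**2)
(M(-3)*q(P(3, -5), -2))*(-18) = ((30 + 5*(-2 - 3)**2)*sqrt((-2)**2 + (-30 - 6*(-5))**2))*(-18) = ((30 + 5*(-5)**2)*sqrt(4 + (-30 + 30)**2))*(-18) = ((30 + 5*25)*sqrt(4 + 0**2))*(-18) = ((30 + 125)*sqrt(4 + 0))*(-18) = (155*sqrt(4))*(-18) = (155*2)*(-18) = 310*(-18) = -5580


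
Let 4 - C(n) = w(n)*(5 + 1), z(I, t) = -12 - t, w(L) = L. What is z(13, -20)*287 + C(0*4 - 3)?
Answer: 2318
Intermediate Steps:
C(n) = 4 - 6*n (C(n) = 4 - n*(5 + 1) = 4 - n*6 = 4 - 6*n)
z(13, -20)*287 + C(0*4 - 3) = (-12 - 1*(-20))*287 + (4 - 6*(0*4 - 3)) = (-12 + 20)*287 + (4 - 6*(0 - 3)) = 8*287 + (4 - 6*(-3)) = 2296 + (4 + 18) = 2296 + 22 = 2318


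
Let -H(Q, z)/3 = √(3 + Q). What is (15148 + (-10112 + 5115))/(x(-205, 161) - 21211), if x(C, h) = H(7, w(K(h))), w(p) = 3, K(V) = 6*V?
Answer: -215312861/449906431 + 30453*√10/449906431 ≈ -0.47836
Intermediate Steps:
H(Q, z) = -3*√(3 + Q)
x(C, h) = -3*√10 (x(C, h) = -3*√(3 + 7) = -3*√10)
(15148 + (-10112 + 5115))/(x(-205, 161) - 21211) = (15148 + (-10112 + 5115))/(-3*√10 - 21211) = (15148 - 4997)/(-21211 - 3*√10) = 10151/(-21211 - 3*√10)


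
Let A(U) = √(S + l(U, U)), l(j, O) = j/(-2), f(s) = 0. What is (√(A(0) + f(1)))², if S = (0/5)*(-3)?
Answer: 0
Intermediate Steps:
S = 0 (S = (0*(⅕))*(-3) = 0*(-3) = 0)
l(j, O) = -j/2 (l(j, O) = j*(-½) = -j/2)
A(U) = √2*√(-U)/2 (A(U) = √(0 - U/2) = √(-U/2) = √2*√(-U)/2)
(√(A(0) + f(1)))² = (√(√2*√(-1*0)/2 + 0))² = (√(√2*√0/2 + 0))² = (√((½)*√2*0 + 0))² = (√(0 + 0))² = (√0)² = 0² = 0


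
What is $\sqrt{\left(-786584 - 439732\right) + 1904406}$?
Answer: $\sqrt{678090} \approx 823.46$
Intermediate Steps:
$\sqrt{\left(-786584 - 439732\right) + 1904406} = \sqrt{-1226316 + 1904406} = \sqrt{678090}$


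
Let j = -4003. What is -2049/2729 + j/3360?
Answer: -17808827/9169440 ≈ -1.9422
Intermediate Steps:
-2049/2729 + j/3360 = -2049/2729 - 4003/3360 = -17808827/9169440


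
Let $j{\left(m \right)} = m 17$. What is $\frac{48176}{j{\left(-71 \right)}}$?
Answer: $- \frac{48176}{1207} \approx -39.914$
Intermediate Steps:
$j{\left(m \right)} = 17 m$
$\frac{48176}{j{\left(-71 \right)}} = \frac{48176}{17 \left(-71\right)} = \frac{48176}{-1207} = 48176 \left(- \frac{1}{1207}\right) = - \frac{48176}{1207}$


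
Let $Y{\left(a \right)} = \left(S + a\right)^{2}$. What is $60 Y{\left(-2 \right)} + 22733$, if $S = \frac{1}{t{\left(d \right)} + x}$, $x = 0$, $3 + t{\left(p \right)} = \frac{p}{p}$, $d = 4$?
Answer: $23108$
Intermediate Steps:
$t{\left(p \right)} = -2$ ($t{\left(p \right)} = -3 + \frac{p}{p} = -3 + 1 = -2$)
$S = - \frac{1}{2}$ ($S = \frac{1}{-2 + 0} = \frac{1}{-2} = - \frac{1}{2} \approx -0.5$)
$Y{\left(a \right)} = \left(- \frac{1}{2} + a\right)^{2}$
$60 Y{\left(-2 \right)} + 22733 = 60 \frac{\left(-1 + 2 \left(-2\right)\right)^{2}}{4} + 22733 = 60 \frac{\left(-1 - 4\right)^{2}}{4} + 22733 = 60 \frac{\left(-5\right)^{2}}{4} + 22733 = 60 \cdot \frac{1}{4} \cdot 25 + 22733 = 60 \cdot \frac{25}{4} + 22733 = 375 + 22733 = 23108$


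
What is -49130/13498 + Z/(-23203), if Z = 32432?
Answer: -46403839/9211591 ≈ -5.0376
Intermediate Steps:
-49130/13498 + Z/(-23203) = -49130/13498 + 32432/(-23203) = -49130*1/13498 + 32432*(-1/23203) = -1445/397 - 32432/23203 = -46403839/9211591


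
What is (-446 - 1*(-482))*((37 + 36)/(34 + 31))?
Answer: 2628/65 ≈ 40.431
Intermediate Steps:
(-446 - 1*(-482))*((37 + 36)/(34 + 31)) = (-446 + 482)*(73/65) = 36*(73*(1/65)) = 36*(73/65) = 2628/65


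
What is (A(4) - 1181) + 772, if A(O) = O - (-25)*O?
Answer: -305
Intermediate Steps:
A(O) = 26*O (A(O) = O + 25*O = 26*O)
(A(4) - 1181) + 772 = (26*4 - 1181) + 772 = (104 - 1181) + 772 = -1077 + 772 = -305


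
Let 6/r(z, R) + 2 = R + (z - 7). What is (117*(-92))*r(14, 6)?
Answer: -64584/11 ≈ -5871.3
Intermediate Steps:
r(z, R) = 6/(-9 + R + z) (r(z, R) = 6/(-2 + (R + (z - 7))) = 6/(-2 + (R + (-7 + z))) = 6/(-2 + (-7 + R + z)) = 6/(-9 + R + z))
(117*(-92))*r(14, 6) = (117*(-92))*(6/(-9 + 6 + 14)) = -64584/11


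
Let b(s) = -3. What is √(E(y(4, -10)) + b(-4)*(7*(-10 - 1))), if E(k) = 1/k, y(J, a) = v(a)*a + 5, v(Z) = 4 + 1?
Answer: √51970/15 ≈ 15.198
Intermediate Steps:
v(Z) = 5
y(J, a) = 5 + 5*a (y(J, a) = 5*a + 5 = 5 + 5*a)
√(E(y(4, -10)) + b(-4)*(7*(-10 - 1))) = √(1/(5 + 5*(-10)) - 21*(-10 - 1)) = √(1/(5 - 50) - 21*(-11)) = √(1/(-45) - 3*(-77)) = √(-1/45 + 231) = √(10394/45) = √51970/15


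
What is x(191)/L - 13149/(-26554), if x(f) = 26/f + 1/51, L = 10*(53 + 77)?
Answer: 4898529827/9890037300 ≈ 0.49530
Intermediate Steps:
L = 1300 (L = 10*130 = 1300)
x(f) = 1/51 + 26/f (x(f) = 26/f + 1*(1/51) = 26/f + 1/51 = 1/51 + 26/f)
x(191)/L - 13149/(-26554) = ((1/51)*(1326 + 191)/191)/1300 - 13149/(-26554) = ((1/51)*(1/191)*1517)*(1/1300) - 13149*(-1/26554) = (1517/9741)*(1/1300) + 13149/26554 = 1517/12663300 + 13149/26554 = 4898529827/9890037300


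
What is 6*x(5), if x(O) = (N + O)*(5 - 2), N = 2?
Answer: 126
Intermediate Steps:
x(O) = 6 + 3*O (x(O) = (2 + O)*(5 - 2) = (2 + O)*3 = 6 + 3*O)
6*x(5) = 6*(6 + 3*5) = 6*(6 + 15) = 6*21 = 126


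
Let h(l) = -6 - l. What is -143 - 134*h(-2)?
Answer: 393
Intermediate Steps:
-143 - 134*h(-2) = -143 - 134*(-6 - 1*(-2)) = -143 - 134*(-6 + 2) = -143 - 134*(-4) = -143 + 536 = 393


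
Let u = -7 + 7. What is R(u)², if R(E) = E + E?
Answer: 0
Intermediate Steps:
u = 0
R(E) = 2*E
R(u)² = (2*0)² = 0² = 0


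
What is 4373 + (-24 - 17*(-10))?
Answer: 4519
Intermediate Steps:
4373 + (-24 - 17*(-10)) = 4373 + (-24 + 170) = 4373 + 146 = 4519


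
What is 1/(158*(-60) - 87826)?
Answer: -1/97306 ≈ -1.0277e-5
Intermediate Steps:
1/(158*(-60) - 87826) = 1/(-9480 - 87826) = 1/(-97306) = -1/97306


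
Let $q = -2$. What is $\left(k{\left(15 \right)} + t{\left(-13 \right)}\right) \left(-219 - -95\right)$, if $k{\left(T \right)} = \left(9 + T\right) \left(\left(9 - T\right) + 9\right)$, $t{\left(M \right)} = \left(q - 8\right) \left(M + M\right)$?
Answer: $-41168$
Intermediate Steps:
$t{\left(M \right)} = - 20 M$ ($t{\left(M \right)} = \left(-2 - 8\right) \left(M + M\right) = - 10 \cdot 2 M = - 20 M$)
$k{\left(T \right)} = \left(9 + T\right) \left(18 - T\right)$
$\left(k{\left(15 \right)} + t{\left(-13 \right)}\right) \left(-219 - -95\right) = \left(\left(162 - 15^{2} + 9 \cdot 15\right) - -260\right) \left(-219 - -95\right) = \left(\left(162 - 225 + 135\right) + 260\right) \left(-219 + 95\right) = \left(\left(162 - 225 + 135\right) + 260\right) \left(-124\right) = \left(72 + 260\right) \left(-124\right) = 332 \left(-124\right) = -41168$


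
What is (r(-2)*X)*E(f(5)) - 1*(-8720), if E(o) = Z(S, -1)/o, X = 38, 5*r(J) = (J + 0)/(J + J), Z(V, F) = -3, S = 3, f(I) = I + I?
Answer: 435943/50 ≈ 8718.9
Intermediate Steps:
f(I) = 2*I
r(J) = 1/10 (r(J) = ((J + 0)/(J + J))/5 = (J/((2*J)))/5 = (J*(1/(2*J)))/5 = (1/5)*(1/2) = 1/10)
E(o) = -3/o
(r(-2)*X)*E(f(5)) - 1*(-8720) = ((1/10)*38)*(-3/(2*5)) - 1*(-8720) = 19*(-3/10)/5 + 8720 = 19*(-3*1/10)/5 + 8720 = (19/5)*(-3/10) + 8720 = -57/50 + 8720 = 435943/50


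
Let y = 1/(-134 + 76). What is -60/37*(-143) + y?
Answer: 497603/2146 ≈ 231.87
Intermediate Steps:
y = -1/58 (y = 1/(-58) = -1/58 ≈ -0.017241)
-60/37*(-143) + y = -60/37*(-143) - 1/58 = 8580/37 - 1/58 = 497603/2146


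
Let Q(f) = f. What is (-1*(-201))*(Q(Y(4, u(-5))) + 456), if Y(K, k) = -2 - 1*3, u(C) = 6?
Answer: 90651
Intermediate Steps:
Y(K, k) = -5 (Y(K, k) = -2 - 3 = -5)
(-1*(-201))*(Q(Y(4, u(-5))) + 456) = (-1*(-201))*(-5 + 456) = 201*451 = 90651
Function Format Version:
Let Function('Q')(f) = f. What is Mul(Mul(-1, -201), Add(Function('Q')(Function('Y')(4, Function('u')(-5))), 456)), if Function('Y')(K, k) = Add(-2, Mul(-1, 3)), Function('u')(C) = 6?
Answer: 90651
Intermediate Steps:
Function('Y')(K, k) = -5 (Function('Y')(K, k) = Add(-2, -3) = -5)
Mul(Mul(-1, -201), Add(Function('Q')(Function('Y')(4, Function('u')(-5))), 456)) = Mul(Mul(-1, -201), Add(-5, 456)) = Mul(201, 451) = 90651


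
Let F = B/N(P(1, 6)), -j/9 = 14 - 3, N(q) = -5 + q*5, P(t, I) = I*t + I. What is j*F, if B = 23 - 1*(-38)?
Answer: -549/5 ≈ -109.80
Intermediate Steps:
B = 61 (B = 23 + 38 = 61)
P(t, I) = I + I*t
N(q) = -5 + 5*q
j = -99 (j = -9*(14 - 3) = -9*11 = -99)
F = 61/55 (F = 61/(-5 + 5*(6*(1 + 1))) = 61/(-5 + 5*(6*2)) = 61/(-5 + 5*12) = 61/(-5 + 60) = 61/55 ≈ 1.1091)
j*F = -99*61/55 = -549/5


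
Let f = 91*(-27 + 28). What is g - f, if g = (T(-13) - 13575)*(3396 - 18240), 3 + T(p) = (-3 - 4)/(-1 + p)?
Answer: 201544319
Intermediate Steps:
T(p) = -3 - 7/(-1 + p) (T(p) = -3 + (-3 - 4)/(-1 + p) = -3 - 7/(-1 + p))
f = 91 (f = 91*1 = 91)
g = 201544410 (g = ((-4 - 3*(-13))/(-1 - 13) - 13575)*(3396 - 18240) = ((-4 + 39)/(-14) - 13575)*(-14844) = (-1/14*35 - 13575)*(-14844) = (-5/2 - 13575)*(-14844) = -27155/2*(-14844) = 201544410)
g - f = 201544410 - 1*91 = 201544410 - 91 = 201544319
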